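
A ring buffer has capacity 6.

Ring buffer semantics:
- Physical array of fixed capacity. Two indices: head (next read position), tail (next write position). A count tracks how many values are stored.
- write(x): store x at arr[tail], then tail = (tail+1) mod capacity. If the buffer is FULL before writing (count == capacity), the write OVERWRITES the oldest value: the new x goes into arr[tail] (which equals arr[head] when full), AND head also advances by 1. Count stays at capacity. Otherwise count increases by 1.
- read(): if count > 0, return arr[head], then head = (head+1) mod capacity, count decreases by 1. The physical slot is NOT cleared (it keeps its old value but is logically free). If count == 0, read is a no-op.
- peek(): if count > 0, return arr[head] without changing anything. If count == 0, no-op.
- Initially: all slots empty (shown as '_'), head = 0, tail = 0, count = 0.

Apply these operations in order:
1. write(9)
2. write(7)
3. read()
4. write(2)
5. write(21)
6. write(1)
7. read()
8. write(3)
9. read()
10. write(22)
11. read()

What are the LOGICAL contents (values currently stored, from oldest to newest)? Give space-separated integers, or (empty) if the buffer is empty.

Answer: 1 3 22

Derivation:
After op 1 (write(9)): arr=[9 _ _ _ _ _] head=0 tail=1 count=1
After op 2 (write(7)): arr=[9 7 _ _ _ _] head=0 tail=2 count=2
After op 3 (read()): arr=[9 7 _ _ _ _] head=1 tail=2 count=1
After op 4 (write(2)): arr=[9 7 2 _ _ _] head=1 tail=3 count=2
After op 5 (write(21)): arr=[9 7 2 21 _ _] head=1 tail=4 count=3
After op 6 (write(1)): arr=[9 7 2 21 1 _] head=1 tail=5 count=4
After op 7 (read()): arr=[9 7 2 21 1 _] head=2 tail=5 count=3
After op 8 (write(3)): arr=[9 7 2 21 1 3] head=2 tail=0 count=4
After op 9 (read()): arr=[9 7 2 21 1 3] head=3 tail=0 count=3
After op 10 (write(22)): arr=[22 7 2 21 1 3] head=3 tail=1 count=4
After op 11 (read()): arr=[22 7 2 21 1 3] head=4 tail=1 count=3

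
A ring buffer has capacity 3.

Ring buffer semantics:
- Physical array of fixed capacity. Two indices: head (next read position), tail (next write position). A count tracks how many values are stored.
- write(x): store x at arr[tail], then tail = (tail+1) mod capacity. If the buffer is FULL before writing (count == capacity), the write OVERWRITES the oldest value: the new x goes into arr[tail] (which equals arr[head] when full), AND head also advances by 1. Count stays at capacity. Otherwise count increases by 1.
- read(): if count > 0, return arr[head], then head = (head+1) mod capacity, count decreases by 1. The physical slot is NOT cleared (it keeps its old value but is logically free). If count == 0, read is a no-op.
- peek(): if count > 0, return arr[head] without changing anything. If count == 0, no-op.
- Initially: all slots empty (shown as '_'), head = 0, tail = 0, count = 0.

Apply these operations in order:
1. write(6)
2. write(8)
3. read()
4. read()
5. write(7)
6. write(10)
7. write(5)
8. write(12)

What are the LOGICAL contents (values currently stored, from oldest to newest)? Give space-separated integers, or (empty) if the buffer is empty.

Answer: 10 5 12

Derivation:
After op 1 (write(6)): arr=[6 _ _] head=0 tail=1 count=1
After op 2 (write(8)): arr=[6 8 _] head=0 tail=2 count=2
After op 3 (read()): arr=[6 8 _] head=1 tail=2 count=1
After op 4 (read()): arr=[6 8 _] head=2 tail=2 count=0
After op 5 (write(7)): arr=[6 8 7] head=2 tail=0 count=1
After op 6 (write(10)): arr=[10 8 7] head=2 tail=1 count=2
After op 7 (write(5)): arr=[10 5 7] head=2 tail=2 count=3
After op 8 (write(12)): arr=[10 5 12] head=0 tail=0 count=3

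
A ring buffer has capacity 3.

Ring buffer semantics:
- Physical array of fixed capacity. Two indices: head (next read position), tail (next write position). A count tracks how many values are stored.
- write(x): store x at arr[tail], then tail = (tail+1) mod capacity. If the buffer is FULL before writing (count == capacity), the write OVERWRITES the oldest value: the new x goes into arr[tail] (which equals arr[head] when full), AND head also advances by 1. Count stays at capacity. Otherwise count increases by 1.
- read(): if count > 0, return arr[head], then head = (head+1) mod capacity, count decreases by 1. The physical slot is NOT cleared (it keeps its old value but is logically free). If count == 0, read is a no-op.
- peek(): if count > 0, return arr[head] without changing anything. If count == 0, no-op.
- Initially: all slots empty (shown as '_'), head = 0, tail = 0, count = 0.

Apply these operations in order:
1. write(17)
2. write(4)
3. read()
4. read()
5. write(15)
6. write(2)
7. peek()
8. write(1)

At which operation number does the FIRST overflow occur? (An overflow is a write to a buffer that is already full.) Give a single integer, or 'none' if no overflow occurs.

After op 1 (write(17)): arr=[17 _ _] head=0 tail=1 count=1
After op 2 (write(4)): arr=[17 4 _] head=0 tail=2 count=2
After op 3 (read()): arr=[17 4 _] head=1 tail=2 count=1
After op 4 (read()): arr=[17 4 _] head=2 tail=2 count=0
After op 5 (write(15)): arr=[17 4 15] head=2 tail=0 count=1
After op 6 (write(2)): arr=[2 4 15] head=2 tail=1 count=2
After op 7 (peek()): arr=[2 4 15] head=2 tail=1 count=2
After op 8 (write(1)): arr=[2 1 15] head=2 tail=2 count=3

Answer: none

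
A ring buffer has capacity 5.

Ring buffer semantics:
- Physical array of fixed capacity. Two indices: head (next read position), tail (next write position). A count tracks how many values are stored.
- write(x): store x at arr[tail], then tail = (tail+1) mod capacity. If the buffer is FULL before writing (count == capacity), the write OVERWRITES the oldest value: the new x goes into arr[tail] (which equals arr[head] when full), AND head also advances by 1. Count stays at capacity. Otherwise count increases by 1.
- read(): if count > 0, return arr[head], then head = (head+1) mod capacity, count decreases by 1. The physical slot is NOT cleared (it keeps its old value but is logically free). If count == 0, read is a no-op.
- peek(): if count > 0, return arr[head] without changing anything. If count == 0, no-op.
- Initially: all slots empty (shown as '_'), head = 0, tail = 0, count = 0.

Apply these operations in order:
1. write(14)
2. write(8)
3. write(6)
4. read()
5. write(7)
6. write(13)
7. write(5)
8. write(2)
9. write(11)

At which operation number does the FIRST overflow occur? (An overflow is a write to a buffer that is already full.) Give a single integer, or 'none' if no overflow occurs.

Answer: 8

Derivation:
After op 1 (write(14)): arr=[14 _ _ _ _] head=0 tail=1 count=1
After op 2 (write(8)): arr=[14 8 _ _ _] head=0 tail=2 count=2
After op 3 (write(6)): arr=[14 8 6 _ _] head=0 tail=3 count=3
After op 4 (read()): arr=[14 8 6 _ _] head=1 tail=3 count=2
After op 5 (write(7)): arr=[14 8 6 7 _] head=1 tail=4 count=3
After op 6 (write(13)): arr=[14 8 6 7 13] head=1 tail=0 count=4
After op 7 (write(5)): arr=[5 8 6 7 13] head=1 tail=1 count=5
After op 8 (write(2)): arr=[5 2 6 7 13] head=2 tail=2 count=5
After op 9 (write(11)): arr=[5 2 11 7 13] head=3 tail=3 count=5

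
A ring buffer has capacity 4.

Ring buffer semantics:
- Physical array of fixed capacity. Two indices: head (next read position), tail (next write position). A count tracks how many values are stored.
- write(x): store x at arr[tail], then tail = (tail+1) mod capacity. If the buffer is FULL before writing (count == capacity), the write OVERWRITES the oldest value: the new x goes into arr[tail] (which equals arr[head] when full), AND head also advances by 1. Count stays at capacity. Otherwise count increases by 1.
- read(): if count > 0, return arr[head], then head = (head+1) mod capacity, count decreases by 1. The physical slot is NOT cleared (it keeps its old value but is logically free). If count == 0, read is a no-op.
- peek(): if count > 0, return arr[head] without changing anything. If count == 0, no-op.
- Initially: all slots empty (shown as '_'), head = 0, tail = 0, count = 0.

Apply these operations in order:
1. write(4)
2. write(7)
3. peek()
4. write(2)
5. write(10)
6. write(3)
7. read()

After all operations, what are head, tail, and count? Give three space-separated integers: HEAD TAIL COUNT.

Answer: 2 1 3

Derivation:
After op 1 (write(4)): arr=[4 _ _ _] head=0 tail=1 count=1
After op 2 (write(7)): arr=[4 7 _ _] head=0 tail=2 count=2
After op 3 (peek()): arr=[4 7 _ _] head=0 tail=2 count=2
After op 4 (write(2)): arr=[4 7 2 _] head=0 tail=3 count=3
After op 5 (write(10)): arr=[4 7 2 10] head=0 tail=0 count=4
After op 6 (write(3)): arr=[3 7 2 10] head=1 tail=1 count=4
After op 7 (read()): arr=[3 7 2 10] head=2 tail=1 count=3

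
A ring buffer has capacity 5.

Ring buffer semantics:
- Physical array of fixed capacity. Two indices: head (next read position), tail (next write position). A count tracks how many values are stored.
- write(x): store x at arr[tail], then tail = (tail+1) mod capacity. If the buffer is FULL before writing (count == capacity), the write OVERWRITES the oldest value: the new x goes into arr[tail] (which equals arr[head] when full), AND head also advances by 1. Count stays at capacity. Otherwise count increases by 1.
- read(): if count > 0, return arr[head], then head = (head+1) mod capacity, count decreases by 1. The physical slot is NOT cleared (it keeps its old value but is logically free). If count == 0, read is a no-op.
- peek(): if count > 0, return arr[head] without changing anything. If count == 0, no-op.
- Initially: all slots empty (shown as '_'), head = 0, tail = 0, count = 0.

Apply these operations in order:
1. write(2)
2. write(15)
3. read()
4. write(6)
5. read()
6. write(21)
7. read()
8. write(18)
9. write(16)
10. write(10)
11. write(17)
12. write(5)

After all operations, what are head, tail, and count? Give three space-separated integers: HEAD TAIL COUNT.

After op 1 (write(2)): arr=[2 _ _ _ _] head=0 tail=1 count=1
After op 2 (write(15)): arr=[2 15 _ _ _] head=0 tail=2 count=2
After op 3 (read()): arr=[2 15 _ _ _] head=1 tail=2 count=1
After op 4 (write(6)): arr=[2 15 6 _ _] head=1 tail=3 count=2
After op 5 (read()): arr=[2 15 6 _ _] head=2 tail=3 count=1
After op 6 (write(21)): arr=[2 15 6 21 _] head=2 tail=4 count=2
After op 7 (read()): arr=[2 15 6 21 _] head=3 tail=4 count=1
After op 8 (write(18)): arr=[2 15 6 21 18] head=3 tail=0 count=2
After op 9 (write(16)): arr=[16 15 6 21 18] head=3 tail=1 count=3
After op 10 (write(10)): arr=[16 10 6 21 18] head=3 tail=2 count=4
After op 11 (write(17)): arr=[16 10 17 21 18] head=3 tail=3 count=5
After op 12 (write(5)): arr=[16 10 17 5 18] head=4 tail=4 count=5

Answer: 4 4 5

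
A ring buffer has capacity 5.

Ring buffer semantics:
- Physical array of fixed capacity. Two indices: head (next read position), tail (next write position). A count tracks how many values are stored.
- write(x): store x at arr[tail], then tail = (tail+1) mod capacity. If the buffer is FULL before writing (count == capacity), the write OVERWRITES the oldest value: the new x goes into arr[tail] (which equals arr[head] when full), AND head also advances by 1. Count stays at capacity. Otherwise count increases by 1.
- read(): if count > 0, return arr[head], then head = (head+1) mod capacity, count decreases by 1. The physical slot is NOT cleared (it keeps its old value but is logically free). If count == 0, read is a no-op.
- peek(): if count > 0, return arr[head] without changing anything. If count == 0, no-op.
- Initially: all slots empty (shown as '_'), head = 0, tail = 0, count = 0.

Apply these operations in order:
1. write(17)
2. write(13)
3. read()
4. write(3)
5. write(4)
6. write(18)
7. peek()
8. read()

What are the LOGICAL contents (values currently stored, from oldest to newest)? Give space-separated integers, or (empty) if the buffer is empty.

After op 1 (write(17)): arr=[17 _ _ _ _] head=0 tail=1 count=1
After op 2 (write(13)): arr=[17 13 _ _ _] head=0 tail=2 count=2
After op 3 (read()): arr=[17 13 _ _ _] head=1 tail=2 count=1
After op 4 (write(3)): arr=[17 13 3 _ _] head=1 tail=3 count=2
After op 5 (write(4)): arr=[17 13 3 4 _] head=1 tail=4 count=3
After op 6 (write(18)): arr=[17 13 3 4 18] head=1 tail=0 count=4
After op 7 (peek()): arr=[17 13 3 4 18] head=1 tail=0 count=4
After op 8 (read()): arr=[17 13 3 4 18] head=2 tail=0 count=3

Answer: 3 4 18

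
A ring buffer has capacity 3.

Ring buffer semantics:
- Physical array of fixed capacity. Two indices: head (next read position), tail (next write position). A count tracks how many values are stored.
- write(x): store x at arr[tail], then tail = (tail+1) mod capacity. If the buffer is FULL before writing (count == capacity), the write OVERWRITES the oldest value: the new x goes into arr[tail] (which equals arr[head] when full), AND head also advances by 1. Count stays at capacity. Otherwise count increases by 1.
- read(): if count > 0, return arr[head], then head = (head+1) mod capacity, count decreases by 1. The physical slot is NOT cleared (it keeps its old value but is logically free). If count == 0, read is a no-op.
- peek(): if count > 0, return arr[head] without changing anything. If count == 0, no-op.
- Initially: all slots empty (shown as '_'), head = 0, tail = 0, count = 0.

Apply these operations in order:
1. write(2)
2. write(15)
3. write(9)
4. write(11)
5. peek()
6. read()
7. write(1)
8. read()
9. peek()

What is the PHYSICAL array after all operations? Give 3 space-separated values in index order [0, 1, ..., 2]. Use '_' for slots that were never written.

After op 1 (write(2)): arr=[2 _ _] head=0 tail=1 count=1
After op 2 (write(15)): arr=[2 15 _] head=0 tail=2 count=2
After op 3 (write(9)): arr=[2 15 9] head=0 tail=0 count=3
After op 4 (write(11)): arr=[11 15 9] head=1 tail=1 count=3
After op 5 (peek()): arr=[11 15 9] head=1 tail=1 count=3
After op 6 (read()): arr=[11 15 9] head=2 tail=1 count=2
After op 7 (write(1)): arr=[11 1 9] head=2 tail=2 count=3
After op 8 (read()): arr=[11 1 9] head=0 tail=2 count=2
After op 9 (peek()): arr=[11 1 9] head=0 tail=2 count=2

Answer: 11 1 9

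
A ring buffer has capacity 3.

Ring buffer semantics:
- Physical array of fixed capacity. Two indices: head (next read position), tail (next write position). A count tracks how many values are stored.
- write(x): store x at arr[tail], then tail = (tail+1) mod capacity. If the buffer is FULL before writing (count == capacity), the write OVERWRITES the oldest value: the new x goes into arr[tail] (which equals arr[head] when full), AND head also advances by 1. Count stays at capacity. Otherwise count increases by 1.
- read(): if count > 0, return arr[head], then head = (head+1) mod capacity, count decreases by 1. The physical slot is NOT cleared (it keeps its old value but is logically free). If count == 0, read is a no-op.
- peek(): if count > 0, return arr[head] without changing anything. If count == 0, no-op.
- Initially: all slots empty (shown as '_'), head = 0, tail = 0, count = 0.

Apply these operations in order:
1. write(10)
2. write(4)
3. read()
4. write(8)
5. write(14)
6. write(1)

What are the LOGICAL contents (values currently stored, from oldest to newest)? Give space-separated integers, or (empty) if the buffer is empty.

After op 1 (write(10)): arr=[10 _ _] head=0 tail=1 count=1
After op 2 (write(4)): arr=[10 4 _] head=0 tail=2 count=2
After op 3 (read()): arr=[10 4 _] head=1 tail=2 count=1
After op 4 (write(8)): arr=[10 4 8] head=1 tail=0 count=2
After op 5 (write(14)): arr=[14 4 8] head=1 tail=1 count=3
After op 6 (write(1)): arr=[14 1 8] head=2 tail=2 count=3

Answer: 8 14 1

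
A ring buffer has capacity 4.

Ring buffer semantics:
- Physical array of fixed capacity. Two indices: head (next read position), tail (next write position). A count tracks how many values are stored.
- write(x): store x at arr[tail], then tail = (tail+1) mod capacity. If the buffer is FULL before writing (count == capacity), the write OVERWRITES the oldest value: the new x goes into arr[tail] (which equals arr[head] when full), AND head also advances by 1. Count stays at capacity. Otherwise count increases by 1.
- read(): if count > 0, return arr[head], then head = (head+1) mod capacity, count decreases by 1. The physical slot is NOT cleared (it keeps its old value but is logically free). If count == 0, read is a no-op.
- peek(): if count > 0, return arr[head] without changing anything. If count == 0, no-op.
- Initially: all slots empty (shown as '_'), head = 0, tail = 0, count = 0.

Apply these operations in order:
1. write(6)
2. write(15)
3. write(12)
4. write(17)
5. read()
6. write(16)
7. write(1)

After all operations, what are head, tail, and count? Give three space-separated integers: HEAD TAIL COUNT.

Answer: 2 2 4

Derivation:
After op 1 (write(6)): arr=[6 _ _ _] head=0 tail=1 count=1
After op 2 (write(15)): arr=[6 15 _ _] head=0 tail=2 count=2
After op 3 (write(12)): arr=[6 15 12 _] head=0 tail=3 count=3
After op 4 (write(17)): arr=[6 15 12 17] head=0 tail=0 count=4
After op 5 (read()): arr=[6 15 12 17] head=1 tail=0 count=3
After op 6 (write(16)): arr=[16 15 12 17] head=1 tail=1 count=4
After op 7 (write(1)): arr=[16 1 12 17] head=2 tail=2 count=4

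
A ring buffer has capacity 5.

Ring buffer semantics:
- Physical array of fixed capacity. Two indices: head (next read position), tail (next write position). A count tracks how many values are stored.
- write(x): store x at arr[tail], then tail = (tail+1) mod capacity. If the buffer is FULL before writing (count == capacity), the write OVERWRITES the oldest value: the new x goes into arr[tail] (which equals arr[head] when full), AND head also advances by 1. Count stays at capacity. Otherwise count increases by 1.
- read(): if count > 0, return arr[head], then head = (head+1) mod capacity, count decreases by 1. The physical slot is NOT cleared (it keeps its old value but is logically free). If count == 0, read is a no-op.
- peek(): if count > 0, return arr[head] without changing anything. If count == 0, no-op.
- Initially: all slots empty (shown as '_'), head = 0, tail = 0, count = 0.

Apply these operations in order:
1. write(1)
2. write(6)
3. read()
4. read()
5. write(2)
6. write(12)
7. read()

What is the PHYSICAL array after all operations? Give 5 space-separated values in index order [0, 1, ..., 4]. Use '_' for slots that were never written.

After op 1 (write(1)): arr=[1 _ _ _ _] head=0 tail=1 count=1
After op 2 (write(6)): arr=[1 6 _ _ _] head=0 tail=2 count=2
After op 3 (read()): arr=[1 6 _ _ _] head=1 tail=2 count=1
After op 4 (read()): arr=[1 6 _ _ _] head=2 tail=2 count=0
After op 5 (write(2)): arr=[1 6 2 _ _] head=2 tail=3 count=1
After op 6 (write(12)): arr=[1 6 2 12 _] head=2 tail=4 count=2
After op 7 (read()): arr=[1 6 2 12 _] head=3 tail=4 count=1

Answer: 1 6 2 12 _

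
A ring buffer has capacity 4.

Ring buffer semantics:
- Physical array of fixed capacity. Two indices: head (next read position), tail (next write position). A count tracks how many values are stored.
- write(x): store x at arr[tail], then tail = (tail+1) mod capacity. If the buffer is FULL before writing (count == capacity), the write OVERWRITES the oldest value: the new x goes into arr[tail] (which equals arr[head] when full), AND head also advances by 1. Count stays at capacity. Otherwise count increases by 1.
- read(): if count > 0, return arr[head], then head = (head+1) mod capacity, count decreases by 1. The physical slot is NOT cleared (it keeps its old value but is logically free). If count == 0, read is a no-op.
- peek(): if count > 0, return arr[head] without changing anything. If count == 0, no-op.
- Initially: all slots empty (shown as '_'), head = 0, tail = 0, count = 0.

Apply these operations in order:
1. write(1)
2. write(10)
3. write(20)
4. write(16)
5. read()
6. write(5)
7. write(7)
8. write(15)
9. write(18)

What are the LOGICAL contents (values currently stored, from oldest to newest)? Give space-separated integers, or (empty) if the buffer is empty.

After op 1 (write(1)): arr=[1 _ _ _] head=0 tail=1 count=1
After op 2 (write(10)): arr=[1 10 _ _] head=0 tail=2 count=2
After op 3 (write(20)): arr=[1 10 20 _] head=0 tail=3 count=3
After op 4 (write(16)): arr=[1 10 20 16] head=0 tail=0 count=4
After op 5 (read()): arr=[1 10 20 16] head=1 tail=0 count=3
After op 6 (write(5)): arr=[5 10 20 16] head=1 tail=1 count=4
After op 7 (write(7)): arr=[5 7 20 16] head=2 tail=2 count=4
After op 8 (write(15)): arr=[5 7 15 16] head=3 tail=3 count=4
After op 9 (write(18)): arr=[5 7 15 18] head=0 tail=0 count=4

Answer: 5 7 15 18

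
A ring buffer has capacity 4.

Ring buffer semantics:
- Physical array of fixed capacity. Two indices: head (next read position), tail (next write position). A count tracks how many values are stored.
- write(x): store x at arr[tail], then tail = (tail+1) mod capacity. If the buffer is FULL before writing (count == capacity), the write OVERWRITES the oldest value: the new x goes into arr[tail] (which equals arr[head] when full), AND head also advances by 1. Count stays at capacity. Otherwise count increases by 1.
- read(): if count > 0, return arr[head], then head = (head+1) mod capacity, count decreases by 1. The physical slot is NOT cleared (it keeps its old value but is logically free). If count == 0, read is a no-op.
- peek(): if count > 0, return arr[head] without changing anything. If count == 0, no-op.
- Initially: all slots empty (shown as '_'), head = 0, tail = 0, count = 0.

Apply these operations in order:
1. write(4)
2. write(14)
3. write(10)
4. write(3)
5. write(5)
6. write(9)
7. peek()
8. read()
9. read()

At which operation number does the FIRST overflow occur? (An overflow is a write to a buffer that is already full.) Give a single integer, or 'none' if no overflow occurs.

Answer: 5

Derivation:
After op 1 (write(4)): arr=[4 _ _ _] head=0 tail=1 count=1
After op 2 (write(14)): arr=[4 14 _ _] head=0 tail=2 count=2
After op 3 (write(10)): arr=[4 14 10 _] head=0 tail=3 count=3
After op 4 (write(3)): arr=[4 14 10 3] head=0 tail=0 count=4
After op 5 (write(5)): arr=[5 14 10 3] head=1 tail=1 count=4
After op 6 (write(9)): arr=[5 9 10 3] head=2 tail=2 count=4
After op 7 (peek()): arr=[5 9 10 3] head=2 tail=2 count=4
After op 8 (read()): arr=[5 9 10 3] head=3 tail=2 count=3
After op 9 (read()): arr=[5 9 10 3] head=0 tail=2 count=2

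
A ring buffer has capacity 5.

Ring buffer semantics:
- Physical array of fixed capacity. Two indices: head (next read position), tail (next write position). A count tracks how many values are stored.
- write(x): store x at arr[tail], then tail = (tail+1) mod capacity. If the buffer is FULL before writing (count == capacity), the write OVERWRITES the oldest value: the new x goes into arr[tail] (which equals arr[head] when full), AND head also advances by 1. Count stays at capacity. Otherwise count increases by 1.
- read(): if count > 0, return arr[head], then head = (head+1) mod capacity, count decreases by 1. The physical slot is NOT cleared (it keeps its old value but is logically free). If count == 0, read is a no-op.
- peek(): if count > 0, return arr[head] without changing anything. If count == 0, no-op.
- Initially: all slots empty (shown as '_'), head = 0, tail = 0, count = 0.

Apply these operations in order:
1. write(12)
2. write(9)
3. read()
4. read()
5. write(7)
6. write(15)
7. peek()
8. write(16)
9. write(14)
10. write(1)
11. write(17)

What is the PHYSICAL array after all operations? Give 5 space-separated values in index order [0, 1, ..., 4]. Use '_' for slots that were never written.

Answer: 14 1 17 15 16

Derivation:
After op 1 (write(12)): arr=[12 _ _ _ _] head=0 tail=1 count=1
After op 2 (write(9)): arr=[12 9 _ _ _] head=0 tail=2 count=2
After op 3 (read()): arr=[12 9 _ _ _] head=1 tail=2 count=1
After op 4 (read()): arr=[12 9 _ _ _] head=2 tail=2 count=0
After op 5 (write(7)): arr=[12 9 7 _ _] head=2 tail=3 count=1
After op 6 (write(15)): arr=[12 9 7 15 _] head=2 tail=4 count=2
After op 7 (peek()): arr=[12 9 7 15 _] head=2 tail=4 count=2
After op 8 (write(16)): arr=[12 9 7 15 16] head=2 tail=0 count=3
After op 9 (write(14)): arr=[14 9 7 15 16] head=2 tail=1 count=4
After op 10 (write(1)): arr=[14 1 7 15 16] head=2 tail=2 count=5
After op 11 (write(17)): arr=[14 1 17 15 16] head=3 tail=3 count=5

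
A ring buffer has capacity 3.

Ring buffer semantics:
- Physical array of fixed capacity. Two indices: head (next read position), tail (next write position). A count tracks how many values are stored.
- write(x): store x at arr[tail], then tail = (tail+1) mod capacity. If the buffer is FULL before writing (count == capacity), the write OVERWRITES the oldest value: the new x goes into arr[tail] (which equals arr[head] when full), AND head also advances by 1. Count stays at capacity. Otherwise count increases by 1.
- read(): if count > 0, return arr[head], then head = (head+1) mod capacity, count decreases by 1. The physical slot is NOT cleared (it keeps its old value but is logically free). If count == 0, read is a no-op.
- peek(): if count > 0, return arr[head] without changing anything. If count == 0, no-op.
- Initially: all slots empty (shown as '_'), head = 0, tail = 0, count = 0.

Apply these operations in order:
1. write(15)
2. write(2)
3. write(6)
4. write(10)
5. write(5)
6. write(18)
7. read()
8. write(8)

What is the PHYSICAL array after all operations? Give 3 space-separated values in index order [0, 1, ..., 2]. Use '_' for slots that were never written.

Answer: 8 5 18

Derivation:
After op 1 (write(15)): arr=[15 _ _] head=0 tail=1 count=1
After op 2 (write(2)): arr=[15 2 _] head=0 tail=2 count=2
After op 3 (write(6)): arr=[15 2 6] head=0 tail=0 count=3
After op 4 (write(10)): arr=[10 2 6] head=1 tail=1 count=3
After op 5 (write(5)): arr=[10 5 6] head=2 tail=2 count=3
After op 6 (write(18)): arr=[10 5 18] head=0 tail=0 count=3
After op 7 (read()): arr=[10 5 18] head=1 tail=0 count=2
After op 8 (write(8)): arr=[8 5 18] head=1 tail=1 count=3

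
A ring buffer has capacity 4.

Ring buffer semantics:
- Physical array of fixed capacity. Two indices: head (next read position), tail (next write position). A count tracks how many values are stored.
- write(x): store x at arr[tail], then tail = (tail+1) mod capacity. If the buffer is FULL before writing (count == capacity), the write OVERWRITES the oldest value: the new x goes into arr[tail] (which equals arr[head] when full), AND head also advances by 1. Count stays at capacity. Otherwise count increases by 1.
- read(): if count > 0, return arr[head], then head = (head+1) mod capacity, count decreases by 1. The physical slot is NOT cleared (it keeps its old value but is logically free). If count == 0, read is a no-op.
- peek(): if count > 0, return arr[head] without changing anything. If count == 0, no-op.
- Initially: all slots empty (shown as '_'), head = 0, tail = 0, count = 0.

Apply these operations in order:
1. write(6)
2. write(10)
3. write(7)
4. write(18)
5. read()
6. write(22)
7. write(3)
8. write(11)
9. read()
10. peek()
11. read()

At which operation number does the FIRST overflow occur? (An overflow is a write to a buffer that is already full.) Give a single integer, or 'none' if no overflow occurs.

Answer: 7

Derivation:
After op 1 (write(6)): arr=[6 _ _ _] head=0 tail=1 count=1
After op 2 (write(10)): arr=[6 10 _ _] head=0 tail=2 count=2
After op 3 (write(7)): arr=[6 10 7 _] head=0 tail=3 count=3
After op 4 (write(18)): arr=[6 10 7 18] head=0 tail=0 count=4
After op 5 (read()): arr=[6 10 7 18] head=1 tail=0 count=3
After op 6 (write(22)): arr=[22 10 7 18] head=1 tail=1 count=4
After op 7 (write(3)): arr=[22 3 7 18] head=2 tail=2 count=4
After op 8 (write(11)): arr=[22 3 11 18] head=3 tail=3 count=4
After op 9 (read()): arr=[22 3 11 18] head=0 tail=3 count=3
After op 10 (peek()): arr=[22 3 11 18] head=0 tail=3 count=3
After op 11 (read()): arr=[22 3 11 18] head=1 tail=3 count=2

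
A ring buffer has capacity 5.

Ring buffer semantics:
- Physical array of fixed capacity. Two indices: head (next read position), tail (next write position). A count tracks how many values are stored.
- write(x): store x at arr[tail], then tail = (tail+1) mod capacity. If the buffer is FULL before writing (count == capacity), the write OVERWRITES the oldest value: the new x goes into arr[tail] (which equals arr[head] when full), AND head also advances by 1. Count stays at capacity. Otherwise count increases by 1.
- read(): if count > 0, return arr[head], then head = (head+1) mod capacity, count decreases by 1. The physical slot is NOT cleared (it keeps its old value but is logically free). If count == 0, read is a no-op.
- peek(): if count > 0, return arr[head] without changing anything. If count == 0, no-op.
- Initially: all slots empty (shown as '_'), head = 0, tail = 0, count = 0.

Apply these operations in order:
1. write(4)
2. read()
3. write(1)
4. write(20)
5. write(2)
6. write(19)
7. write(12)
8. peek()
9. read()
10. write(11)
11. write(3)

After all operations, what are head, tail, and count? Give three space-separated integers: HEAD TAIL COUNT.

After op 1 (write(4)): arr=[4 _ _ _ _] head=0 tail=1 count=1
After op 2 (read()): arr=[4 _ _ _ _] head=1 tail=1 count=0
After op 3 (write(1)): arr=[4 1 _ _ _] head=1 tail=2 count=1
After op 4 (write(20)): arr=[4 1 20 _ _] head=1 tail=3 count=2
After op 5 (write(2)): arr=[4 1 20 2 _] head=1 tail=4 count=3
After op 6 (write(19)): arr=[4 1 20 2 19] head=1 tail=0 count=4
After op 7 (write(12)): arr=[12 1 20 2 19] head=1 tail=1 count=5
After op 8 (peek()): arr=[12 1 20 2 19] head=1 tail=1 count=5
After op 9 (read()): arr=[12 1 20 2 19] head=2 tail=1 count=4
After op 10 (write(11)): arr=[12 11 20 2 19] head=2 tail=2 count=5
After op 11 (write(3)): arr=[12 11 3 2 19] head=3 tail=3 count=5

Answer: 3 3 5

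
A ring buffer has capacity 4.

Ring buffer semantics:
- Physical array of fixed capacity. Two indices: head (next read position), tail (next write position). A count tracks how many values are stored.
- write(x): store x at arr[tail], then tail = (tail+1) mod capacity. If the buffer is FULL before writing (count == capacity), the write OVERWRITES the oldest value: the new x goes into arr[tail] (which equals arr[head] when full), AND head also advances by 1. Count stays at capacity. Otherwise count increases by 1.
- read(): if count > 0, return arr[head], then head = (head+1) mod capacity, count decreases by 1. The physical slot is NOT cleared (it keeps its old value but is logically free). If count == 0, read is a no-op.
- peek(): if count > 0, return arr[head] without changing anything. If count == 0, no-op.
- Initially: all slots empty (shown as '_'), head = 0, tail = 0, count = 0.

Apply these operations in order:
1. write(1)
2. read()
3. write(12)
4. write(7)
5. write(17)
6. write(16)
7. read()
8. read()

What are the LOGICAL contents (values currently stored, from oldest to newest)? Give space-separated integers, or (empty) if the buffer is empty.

Answer: 17 16

Derivation:
After op 1 (write(1)): arr=[1 _ _ _] head=0 tail=1 count=1
After op 2 (read()): arr=[1 _ _ _] head=1 tail=1 count=0
After op 3 (write(12)): arr=[1 12 _ _] head=1 tail=2 count=1
After op 4 (write(7)): arr=[1 12 7 _] head=1 tail=3 count=2
After op 5 (write(17)): arr=[1 12 7 17] head=1 tail=0 count=3
After op 6 (write(16)): arr=[16 12 7 17] head=1 tail=1 count=4
After op 7 (read()): arr=[16 12 7 17] head=2 tail=1 count=3
After op 8 (read()): arr=[16 12 7 17] head=3 tail=1 count=2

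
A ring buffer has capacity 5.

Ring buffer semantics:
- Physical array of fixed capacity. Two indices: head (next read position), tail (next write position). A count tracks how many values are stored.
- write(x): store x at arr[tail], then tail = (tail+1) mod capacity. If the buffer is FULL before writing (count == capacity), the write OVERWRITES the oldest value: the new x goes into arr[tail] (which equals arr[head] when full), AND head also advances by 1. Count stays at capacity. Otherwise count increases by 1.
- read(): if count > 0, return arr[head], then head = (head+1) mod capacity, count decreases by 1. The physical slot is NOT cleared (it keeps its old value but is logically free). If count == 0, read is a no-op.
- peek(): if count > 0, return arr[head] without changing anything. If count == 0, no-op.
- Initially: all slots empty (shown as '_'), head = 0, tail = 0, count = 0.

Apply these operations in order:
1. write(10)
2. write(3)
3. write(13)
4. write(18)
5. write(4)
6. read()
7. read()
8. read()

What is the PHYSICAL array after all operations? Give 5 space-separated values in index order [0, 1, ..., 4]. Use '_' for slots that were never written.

Answer: 10 3 13 18 4

Derivation:
After op 1 (write(10)): arr=[10 _ _ _ _] head=0 tail=1 count=1
After op 2 (write(3)): arr=[10 3 _ _ _] head=0 tail=2 count=2
After op 3 (write(13)): arr=[10 3 13 _ _] head=0 tail=3 count=3
After op 4 (write(18)): arr=[10 3 13 18 _] head=0 tail=4 count=4
After op 5 (write(4)): arr=[10 3 13 18 4] head=0 tail=0 count=5
After op 6 (read()): arr=[10 3 13 18 4] head=1 tail=0 count=4
After op 7 (read()): arr=[10 3 13 18 4] head=2 tail=0 count=3
After op 8 (read()): arr=[10 3 13 18 4] head=3 tail=0 count=2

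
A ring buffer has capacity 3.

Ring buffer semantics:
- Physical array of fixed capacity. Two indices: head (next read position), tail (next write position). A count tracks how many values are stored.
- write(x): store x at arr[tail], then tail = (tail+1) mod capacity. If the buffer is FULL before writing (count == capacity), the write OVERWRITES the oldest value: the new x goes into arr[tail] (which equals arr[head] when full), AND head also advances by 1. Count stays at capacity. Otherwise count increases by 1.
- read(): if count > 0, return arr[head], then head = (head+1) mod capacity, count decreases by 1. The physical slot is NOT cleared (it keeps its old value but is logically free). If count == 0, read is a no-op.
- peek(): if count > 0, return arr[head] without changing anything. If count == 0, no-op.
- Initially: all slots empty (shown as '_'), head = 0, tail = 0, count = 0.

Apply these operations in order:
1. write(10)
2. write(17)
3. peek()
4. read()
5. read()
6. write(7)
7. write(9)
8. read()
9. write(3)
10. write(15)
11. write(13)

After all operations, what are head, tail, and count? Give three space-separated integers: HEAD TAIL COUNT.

Answer: 1 1 3

Derivation:
After op 1 (write(10)): arr=[10 _ _] head=0 tail=1 count=1
After op 2 (write(17)): arr=[10 17 _] head=0 tail=2 count=2
After op 3 (peek()): arr=[10 17 _] head=0 tail=2 count=2
After op 4 (read()): arr=[10 17 _] head=1 tail=2 count=1
After op 5 (read()): arr=[10 17 _] head=2 tail=2 count=0
After op 6 (write(7)): arr=[10 17 7] head=2 tail=0 count=1
After op 7 (write(9)): arr=[9 17 7] head=2 tail=1 count=2
After op 8 (read()): arr=[9 17 7] head=0 tail=1 count=1
After op 9 (write(3)): arr=[9 3 7] head=0 tail=2 count=2
After op 10 (write(15)): arr=[9 3 15] head=0 tail=0 count=3
After op 11 (write(13)): arr=[13 3 15] head=1 tail=1 count=3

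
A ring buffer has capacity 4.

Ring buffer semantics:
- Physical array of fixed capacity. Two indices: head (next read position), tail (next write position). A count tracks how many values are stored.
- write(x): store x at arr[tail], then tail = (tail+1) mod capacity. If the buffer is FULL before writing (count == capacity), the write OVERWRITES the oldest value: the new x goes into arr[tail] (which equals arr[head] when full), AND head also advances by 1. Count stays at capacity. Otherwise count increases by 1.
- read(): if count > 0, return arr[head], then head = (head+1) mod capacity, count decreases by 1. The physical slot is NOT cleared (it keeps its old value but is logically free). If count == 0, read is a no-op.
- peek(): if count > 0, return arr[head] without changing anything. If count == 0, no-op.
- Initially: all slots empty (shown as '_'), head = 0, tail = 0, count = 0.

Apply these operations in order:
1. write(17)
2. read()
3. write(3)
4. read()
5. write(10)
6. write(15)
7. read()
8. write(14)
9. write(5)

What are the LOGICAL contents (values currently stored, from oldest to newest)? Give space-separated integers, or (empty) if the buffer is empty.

Answer: 15 14 5

Derivation:
After op 1 (write(17)): arr=[17 _ _ _] head=0 tail=1 count=1
After op 2 (read()): arr=[17 _ _ _] head=1 tail=1 count=0
After op 3 (write(3)): arr=[17 3 _ _] head=1 tail=2 count=1
After op 4 (read()): arr=[17 3 _ _] head=2 tail=2 count=0
After op 5 (write(10)): arr=[17 3 10 _] head=2 tail=3 count=1
After op 6 (write(15)): arr=[17 3 10 15] head=2 tail=0 count=2
After op 7 (read()): arr=[17 3 10 15] head=3 tail=0 count=1
After op 8 (write(14)): arr=[14 3 10 15] head=3 tail=1 count=2
After op 9 (write(5)): arr=[14 5 10 15] head=3 tail=2 count=3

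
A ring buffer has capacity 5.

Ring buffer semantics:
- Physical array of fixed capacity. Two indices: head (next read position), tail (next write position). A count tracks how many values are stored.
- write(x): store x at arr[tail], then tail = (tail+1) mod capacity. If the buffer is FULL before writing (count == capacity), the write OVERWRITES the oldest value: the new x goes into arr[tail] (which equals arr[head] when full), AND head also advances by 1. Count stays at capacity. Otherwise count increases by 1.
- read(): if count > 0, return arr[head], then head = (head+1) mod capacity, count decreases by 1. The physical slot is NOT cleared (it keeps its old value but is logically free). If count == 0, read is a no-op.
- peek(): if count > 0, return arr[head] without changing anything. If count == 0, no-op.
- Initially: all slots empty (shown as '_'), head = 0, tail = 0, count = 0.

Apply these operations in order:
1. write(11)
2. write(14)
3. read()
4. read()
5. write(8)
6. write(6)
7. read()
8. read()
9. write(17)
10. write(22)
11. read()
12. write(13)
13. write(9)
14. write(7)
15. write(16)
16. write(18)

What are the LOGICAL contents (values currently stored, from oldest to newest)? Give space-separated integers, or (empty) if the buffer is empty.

Answer: 13 9 7 16 18

Derivation:
After op 1 (write(11)): arr=[11 _ _ _ _] head=0 tail=1 count=1
After op 2 (write(14)): arr=[11 14 _ _ _] head=0 tail=2 count=2
After op 3 (read()): arr=[11 14 _ _ _] head=1 tail=2 count=1
After op 4 (read()): arr=[11 14 _ _ _] head=2 tail=2 count=0
After op 5 (write(8)): arr=[11 14 8 _ _] head=2 tail=3 count=1
After op 6 (write(6)): arr=[11 14 8 6 _] head=2 tail=4 count=2
After op 7 (read()): arr=[11 14 8 6 _] head=3 tail=4 count=1
After op 8 (read()): arr=[11 14 8 6 _] head=4 tail=4 count=0
After op 9 (write(17)): arr=[11 14 8 6 17] head=4 tail=0 count=1
After op 10 (write(22)): arr=[22 14 8 6 17] head=4 tail=1 count=2
After op 11 (read()): arr=[22 14 8 6 17] head=0 tail=1 count=1
After op 12 (write(13)): arr=[22 13 8 6 17] head=0 tail=2 count=2
After op 13 (write(9)): arr=[22 13 9 6 17] head=0 tail=3 count=3
After op 14 (write(7)): arr=[22 13 9 7 17] head=0 tail=4 count=4
After op 15 (write(16)): arr=[22 13 9 7 16] head=0 tail=0 count=5
After op 16 (write(18)): arr=[18 13 9 7 16] head=1 tail=1 count=5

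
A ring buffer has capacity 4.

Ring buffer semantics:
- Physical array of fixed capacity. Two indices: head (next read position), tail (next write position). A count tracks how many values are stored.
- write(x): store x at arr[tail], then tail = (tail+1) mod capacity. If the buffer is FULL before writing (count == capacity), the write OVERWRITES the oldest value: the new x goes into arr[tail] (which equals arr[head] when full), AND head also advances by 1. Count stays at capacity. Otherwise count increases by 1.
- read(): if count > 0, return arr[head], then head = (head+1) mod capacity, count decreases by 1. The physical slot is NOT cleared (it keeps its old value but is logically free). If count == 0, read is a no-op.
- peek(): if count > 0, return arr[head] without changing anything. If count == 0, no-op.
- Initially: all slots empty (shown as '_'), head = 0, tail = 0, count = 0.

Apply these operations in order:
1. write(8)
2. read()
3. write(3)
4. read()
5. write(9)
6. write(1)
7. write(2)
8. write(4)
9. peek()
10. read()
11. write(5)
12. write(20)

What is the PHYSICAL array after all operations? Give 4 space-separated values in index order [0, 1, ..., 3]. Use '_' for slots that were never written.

After op 1 (write(8)): arr=[8 _ _ _] head=0 tail=1 count=1
After op 2 (read()): arr=[8 _ _ _] head=1 tail=1 count=0
After op 3 (write(3)): arr=[8 3 _ _] head=1 tail=2 count=1
After op 4 (read()): arr=[8 3 _ _] head=2 tail=2 count=0
After op 5 (write(9)): arr=[8 3 9 _] head=2 tail=3 count=1
After op 6 (write(1)): arr=[8 3 9 1] head=2 tail=0 count=2
After op 7 (write(2)): arr=[2 3 9 1] head=2 tail=1 count=3
After op 8 (write(4)): arr=[2 4 9 1] head=2 tail=2 count=4
After op 9 (peek()): arr=[2 4 9 1] head=2 tail=2 count=4
After op 10 (read()): arr=[2 4 9 1] head=3 tail=2 count=3
After op 11 (write(5)): arr=[2 4 5 1] head=3 tail=3 count=4
After op 12 (write(20)): arr=[2 4 5 20] head=0 tail=0 count=4

Answer: 2 4 5 20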